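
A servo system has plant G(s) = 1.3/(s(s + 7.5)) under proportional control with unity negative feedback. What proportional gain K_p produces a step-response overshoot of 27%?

K_p = 73.1

From %OS = 100·exp(−πζ/√(1−ζ²)) = 27%, ζ = −ln(0.27)/√(π²+ln²(0.27)) = 0.3847.
Characteristic equation s² + 7.5s + 1.3K_p = 0 gives ζ = 7.5/(2√(1.3K_p)).
Setting ζ = 0.3847: √(1.3K_p) = 7.5/(2·0.3847) = 9.748, so K_p = 95.02/1.3 = 73.1.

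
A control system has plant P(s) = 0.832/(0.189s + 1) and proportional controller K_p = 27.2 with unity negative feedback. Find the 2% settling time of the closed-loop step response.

T_s ≈ 0.032 s

Closed loop: T(s) = K_p·P/(1+K_p·P) = 22.63/(0.189s + 1 + 22.63), with pole at s = −(1 + 22.63)/0.189 = −125.
τ = 1/125 = 0.007998 s, so 2% settling time ≈ 4τ = 0.032 s.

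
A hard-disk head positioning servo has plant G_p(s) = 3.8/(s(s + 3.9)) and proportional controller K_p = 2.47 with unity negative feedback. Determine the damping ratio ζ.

ζ = 0.636

With unity feedback the closed-loop characteristic equation is s² + 3.9s + 2.47·3.8 = s² + 3.9s + 9.386 = 0.
So ω_n² = 9.386 ⇒ ω_n = 3.064 rad/s, and ζ = 3.9/(2ω_n) = 0.636.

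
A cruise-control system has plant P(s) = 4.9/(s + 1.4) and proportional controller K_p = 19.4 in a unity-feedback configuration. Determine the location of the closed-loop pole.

Closed-loop transfer function: T(s) = K_p·P(s)/(1 + K_p·P(s)) = 95.06/(s + 1.4 + 95.06) = 95.06/(s + 96.46).
The closed-loop pole is at s = −96.46.

s = -96.46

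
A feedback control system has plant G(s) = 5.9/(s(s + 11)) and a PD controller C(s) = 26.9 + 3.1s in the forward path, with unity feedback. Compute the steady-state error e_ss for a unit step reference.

The open loop C(s)G(s) has a pole at the origin (type 1), so the static position error constant is infinite and e_ss = 1/(1+∞) = 0.

0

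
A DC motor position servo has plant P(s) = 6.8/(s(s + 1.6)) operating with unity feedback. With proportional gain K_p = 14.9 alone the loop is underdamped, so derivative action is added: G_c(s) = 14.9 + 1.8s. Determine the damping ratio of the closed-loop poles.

ζ = 0.687

Forward path: (14.9 + 1.8s)·6.8/(s(s+1.6)). The closed-loop characteristic equation is s² + (1.6 + 6.8·1.8)s + 6.8·14.9 = 0.
That is s² + 13.84s + 101.3 = 0, so ω_n = 10.07 rad/s and ζ = 13.84/(2·10.07) = 0.6875.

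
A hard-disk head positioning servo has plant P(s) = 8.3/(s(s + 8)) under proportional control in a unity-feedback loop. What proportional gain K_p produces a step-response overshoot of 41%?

K_p = 25.9

From %OS = 100·exp(−πζ/√(1−ζ²)) = 41%, ζ = −ln(0.41)/√(π²+ln²(0.41)) = 0.273.
Characteristic equation s² + 8s + 8.3K_p = 0 gives ζ = 8/(2√(8.3K_p)).
Setting ζ = 0.273: √(8.3K_p) = 8/(2·0.273) = 14.65, so K_p = 214.6/8.3 = 25.9.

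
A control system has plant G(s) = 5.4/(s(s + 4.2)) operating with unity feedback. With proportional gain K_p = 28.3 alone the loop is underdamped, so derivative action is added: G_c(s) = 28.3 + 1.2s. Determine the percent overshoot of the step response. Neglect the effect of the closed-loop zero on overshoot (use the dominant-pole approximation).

Forward path: (28.3 + 1.2s)·5.4/(s(s+4.2)). The closed-loop characteristic equation is s² + (4.2 + 5.4·1.2)s + 5.4·28.3 = 0.
That is s² + 10.68s + 152.8 = 0, so ω_n = 12.36 rad/s and ζ = 10.68/(2·12.36) = 0.432.
%OS = 100·exp(−πζ/√(1−ζ²)) = 22.2%.

22.2%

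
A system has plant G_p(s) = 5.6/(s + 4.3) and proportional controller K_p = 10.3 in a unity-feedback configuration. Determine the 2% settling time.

Closed-loop transfer function: T(s) = K_p·G_p(s)/(1 + K_p·G_p(s)) = 57.68/(s + 4.3 + 57.68) = 57.68/(s + 61.98).
Time constant τ = 1/61.98 = 0.01613 s, so the 2% settling time is about 4τ = 0.0645 s.

T_s ≈ 0.0645 s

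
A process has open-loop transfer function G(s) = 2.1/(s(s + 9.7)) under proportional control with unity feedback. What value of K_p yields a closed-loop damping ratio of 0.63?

K_p = 28.2

Closed-loop characteristic equation: s² + 9.7s + K_p·2.1 = 0.
So ω_n = √(2.1K_p) and 2ζω_n = 9.7, giving ζ = 9.7/(2√(2.1K_p)).
Setting ζ = 0.63: √(2.1K_p) = 9.7/(2·0.63) = 7.698, so K_p = 59.27/2.1 = 28.2.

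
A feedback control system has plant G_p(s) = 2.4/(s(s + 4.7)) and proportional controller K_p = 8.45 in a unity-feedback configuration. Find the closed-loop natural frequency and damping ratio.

ω_n = 4.5 rad/s, ζ = 0.522

The closed-loop denominator is s(s+4.7) + 8.45·2.4 = s² + 4.7s + 20.28.
Matching s² + 2ζω_n s + ω_n²: ω_n = √20.28 = 4.503 rad/s and 2ζω_n = 4.7, so ζ = 4.7/(2·4.503) = 0.522.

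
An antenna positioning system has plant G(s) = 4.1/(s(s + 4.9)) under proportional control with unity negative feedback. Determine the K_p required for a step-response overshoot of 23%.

K_p = 8.15

From %OS = 100·exp(−πζ/√(1−ζ²)) = 23%, ζ = −ln(0.23)/√(π²+ln²(0.23)) = 0.4237.
Characteristic equation s² + 4.9s + 4.1K_p = 0 gives ζ = 4.9/(2√(4.1K_p)).
Setting ζ = 0.4237: √(4.1K_p) = 4.9/(2·0.4237) = 5.782, so K_p = 33.43/4.1 = 8.15.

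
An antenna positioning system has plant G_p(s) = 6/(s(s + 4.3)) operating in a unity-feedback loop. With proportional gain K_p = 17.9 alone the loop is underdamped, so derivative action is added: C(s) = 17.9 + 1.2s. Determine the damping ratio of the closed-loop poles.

ζ = 0.555

Forward path: (17.9 + 1.2s)·6/(s(s+4.3)). The closed-loop characteristic equation is s² + (4.3 + 6·1.2)s + 6·17.9 = 0.
That is s² + 11.5s + 107.4 = 0, so ω_n = 10.36 rad/s and ζ = 11.5/(2·10.36) = 0.5548.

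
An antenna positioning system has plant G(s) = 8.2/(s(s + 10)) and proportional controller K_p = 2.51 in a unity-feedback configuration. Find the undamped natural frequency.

ω_n = 4.54 rad/s

The closed-loop denominator is s(s+10) + 2.51·8.2 = s² + 10s + 20.58.
Matching s² + 2ζω_n s + ω_n²: ω_n = √20.58 = 4.537 rad/s and 2ζω_n = 10, so ζ = 10/(2·4.537) = 1.1.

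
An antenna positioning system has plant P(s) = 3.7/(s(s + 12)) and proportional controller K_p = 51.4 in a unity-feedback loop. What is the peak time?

Closed-loop characteristic equation: s² + 12s + 190.2 = 0, so ω_n = 13.79 rad/s and ζ = 12/(2·13.79) = 0.4351.
Damped frequency ω_d = ω_n√(1−ζ²) = 12.42 rad/s, so peak time T_p = π/ω_d = 0.253 s.

T_p = 0.253 s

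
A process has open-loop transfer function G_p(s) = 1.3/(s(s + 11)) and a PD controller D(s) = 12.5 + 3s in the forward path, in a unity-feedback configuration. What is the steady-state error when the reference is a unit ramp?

The loop has one pole at the origin (type 1). Velocity error constant K_v = lim_{s→0} s·D(s)G_p(s) = 12.5·1.3/11 = 1.477.
Steady-state error to a unit ramp: e_ss = 1/K_v = 0.677.

0.677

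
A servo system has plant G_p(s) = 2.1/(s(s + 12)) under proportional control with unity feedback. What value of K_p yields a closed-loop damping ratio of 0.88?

Closed-loop characteristic equation: s² + 12s + K_p·2.1 = 0.
So ω_n = √(2.1K_p) and 2ζω_n = 12, giving ζ = 12/(2√(2.1K_p)).
Setting ζ = 0.88: √(2.1K_p) = 12/(2·0.88) = 6.818, so K_p = 46.49/2.1 = 22.1.

K_p = 22.1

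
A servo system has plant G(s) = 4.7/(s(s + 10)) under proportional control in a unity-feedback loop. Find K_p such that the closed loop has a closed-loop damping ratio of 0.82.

Closed-loop characteristic equation: s² + 10s + K_p·4.7 = 0.
So ω_n = √(4.7K_p) and 2ζω_n = 10, giving ζ = 10/(2√(4.7K_p)).
Setting ζ = 0.82: √(4.7K_p) = 10/(2·0.82) = 6.098, so K_p = 37.18/4.7 = 7.91.

K_p = 7.91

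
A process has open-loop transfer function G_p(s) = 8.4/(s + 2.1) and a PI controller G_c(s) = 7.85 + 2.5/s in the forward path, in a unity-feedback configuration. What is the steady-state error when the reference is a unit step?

The open loop G_c(s)G_p(s) has a pole at the origin (type 1), so the static position error constant is infinite and e_ss = 1/(1+∞) = 0.

0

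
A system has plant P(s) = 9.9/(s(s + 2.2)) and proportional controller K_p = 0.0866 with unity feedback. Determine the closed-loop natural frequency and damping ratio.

1 + K_p·P(s) = 0 gives s² + 2.2s + 0.8573 = 0.
So ω_n² = 0.8573 ⇒ ω_n = 0.9259 rad/s, and ζ = 2.2/(2ω_n) = 1.19.

ω_n = 0.926 rad/s, ζ = 1.19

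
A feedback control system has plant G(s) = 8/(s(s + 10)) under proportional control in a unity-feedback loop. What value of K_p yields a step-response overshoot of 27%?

K_p = 21.1

From %OS = 100·exp(−πζ/√(1−ζ²)) = 27%, ζ = −ln(0.27)/√(π²+ln²(0.27)) = 0.3847.
Characteristic equation s² + 10s + 8K_p = 0 gives ζ = 10/(2√(8K_p)).
Setting ζ = 0.3847: √(8K_p) = 10/(2·0.3847) = 13, so K_p = 168.9/8 = 21.1.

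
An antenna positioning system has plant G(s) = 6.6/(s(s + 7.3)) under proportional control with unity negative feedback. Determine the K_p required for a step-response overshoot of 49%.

K_p = 41.2

From %OS = 100·exp(−πζ/√(1−ζ²)) = 49%, ζ = −ln(0.49)/√(π²+ln²(0.49)) = 0.2214.
Characteristic equation s² + 7.3s + 6.6K_p = 0 gives ζ = 7.3/(2√(6.6K_p)).
Setting ζ = 0.2214: √(6.6K_p) = 7.3/(2·0.2214) = 16.48, so K_p = 271.7/6.6 = 41.2.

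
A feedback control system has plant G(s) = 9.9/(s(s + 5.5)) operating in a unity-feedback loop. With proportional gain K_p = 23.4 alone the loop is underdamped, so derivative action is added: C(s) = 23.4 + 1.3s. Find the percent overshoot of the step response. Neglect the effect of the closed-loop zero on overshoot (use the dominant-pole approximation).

9.28%

Forward path: (23.4 + 1.3s)·9.9/(s(s+5.5)). The closed-loop characteristic equation is s² + (5.5 + 9.9·1.3)s + 9.9·23.4 = 0.
That is s² + 18.37s + 231.7 = 0, so ω_n = 15.22 rad/s and ζ = 18.37/(2·15.22) = 0.6035.
%OS = 100·exp(−πζ/√(1−ζ²)) = 9.28%.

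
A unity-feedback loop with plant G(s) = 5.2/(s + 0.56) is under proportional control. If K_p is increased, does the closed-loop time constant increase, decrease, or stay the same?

decrease

Closed-loop pole is at s = −(0.56+K_p·5.2); larger K_p moves it further left, so τ = 1/(0.56+K_p·5.2) decreases.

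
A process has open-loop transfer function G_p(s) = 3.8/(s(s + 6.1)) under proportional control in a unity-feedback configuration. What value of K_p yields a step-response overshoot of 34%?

From %OS = 100·exp(−πζ/√(1−ζ²)) = 34%, ζ = −ln(0.34)/√(π²+ln²(0.34)) = 0.3248.
Characteristic equation s² + 6.1s + 3.8K_p = 0 gives ζ = 6.1/(2√(3.8K_p)).
Setting ζ = 0.3248: √(3.8K_p) = 6.1/(2·0.3248) = 9.391, so K_p = 88.19/3.8 = 23.2.

K_p = 23.2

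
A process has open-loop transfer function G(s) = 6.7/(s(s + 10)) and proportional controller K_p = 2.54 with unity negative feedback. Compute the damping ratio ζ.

The closed-loop denominator is s(s+10) + 2.54·6.7 = s² + 10s + 17.02.
Matching s² + 2ζω_n s + ω_n²: ω_n = √17.02 = 4.125 rad/s and 2ζω_n = 10, so ζ = 10/(2·4.125) = 1.21.

ζ = 1.21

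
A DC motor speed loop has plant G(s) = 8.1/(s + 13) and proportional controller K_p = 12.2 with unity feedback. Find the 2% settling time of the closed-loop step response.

T_s ≈ 0.0358 s

Closed-loop transfer function: T(s) = K_p·G(s)/(1 + K_p·G(s)) = 98.82/(s + 13 + 98.82) = 98.82/(s + 111.8).
Time constant τ = 1/111.8 = 0.008943 s, so the 2% settling time is about 4τ = 0.0358 s.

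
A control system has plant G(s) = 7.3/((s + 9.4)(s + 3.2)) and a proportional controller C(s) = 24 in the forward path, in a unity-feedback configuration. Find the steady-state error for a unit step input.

0.147

The loop is type 0. Static position error constant K_pos = C(0)·G(0) = 24·0.2427 = 5.824.
Steady-state error to a unit step: e_ss = 1/(1+K_pos) = 1/6.824 = 0.147.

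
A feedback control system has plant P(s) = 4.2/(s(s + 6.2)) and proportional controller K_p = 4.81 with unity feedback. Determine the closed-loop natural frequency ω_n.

ω_n = 4.49 rad/s

The closed-loop denominator is s(s+6.2) + 4.81·4.2 = s² + 6.2s + 20.2.
So ω_n² = 20.2 ⇒ ω_n = 4.495 rad/s, and ζ = 6.2/(2ω_n) = 0.69.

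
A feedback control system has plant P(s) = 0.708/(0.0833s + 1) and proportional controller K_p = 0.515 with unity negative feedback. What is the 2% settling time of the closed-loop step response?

Closed loop: T(s) = K_p·P/(1+K_p·P) = 0.3646/(0.0833s + 1 + 0.3646), with pole at s = −(1 + 0.3646)/0.0833 = −16.38.
τ = 1/16.38 = 0.06104 s, so 2% settling time ≈ 4τ = 0.244 s.

T_s ≈ 0.244 s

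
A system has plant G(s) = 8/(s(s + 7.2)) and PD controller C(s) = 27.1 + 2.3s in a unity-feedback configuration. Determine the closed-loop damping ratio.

Forward path: (27.1 + 2.3s)·8/(s(s+7.2)). The closed-loop characteristic equation is s² + (7.2 + 8·2.3)s + 8·27.1 = 0.
That is s² + 25.6s + 216.8 = 0, so ω_n = 14.72 rad/s and ζ = 25.6/(2·14.72) = 0.8693.

ζ = 0.869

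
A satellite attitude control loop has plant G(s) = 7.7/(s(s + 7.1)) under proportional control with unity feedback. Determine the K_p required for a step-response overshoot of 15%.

From %OS = 100·exp(−πζ/√(1−ζ²)) = 15%, ζ = −ln(0.15)/√(π²+ln²(0.15)) = 0.5169.
Characteristic equation s² + 7.1s + 7.7K_p = 0 gives ζ = 7.1/(2√(7.7K_p)).
Setting ζ = 0.5169: √(7.7K_p) = 7.1/(2·0.5169) = 6.867, so K_p = 47.16/7.7 = 6.12.

K_p = 6.12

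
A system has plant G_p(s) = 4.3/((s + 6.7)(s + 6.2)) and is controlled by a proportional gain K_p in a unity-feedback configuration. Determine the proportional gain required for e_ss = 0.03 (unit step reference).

K_p = 312

The loop is type 0, so e_ss(step) = 1/(1 + K_pos) with K_pos = K_p·G_p(0).
G_p(0) = 0.1035. Require 1/(1 + K_p·0.1035) = 0.03, so 1 + 0.1035·K_p = 33.33.
K_p = (33.33 − 1)/0.1035 = 312.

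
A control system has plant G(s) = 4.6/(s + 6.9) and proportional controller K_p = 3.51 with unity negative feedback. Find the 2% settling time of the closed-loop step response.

T_s ≈ 0.174 s

Closed-loop transfer function: T(s) = K_p·G(s)/(1 + K_p·G(s)) = 16.15/(s + 6.9 + 16.15) = 16.15/(s + 23.05).
Time constant τ = 1/23.05 = 0.04339 s, so the 2% settling time is about 4τ = 0.174 s.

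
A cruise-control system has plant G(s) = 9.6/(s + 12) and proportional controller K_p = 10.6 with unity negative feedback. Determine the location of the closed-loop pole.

s = -113.8

Closed-loop transfer function: T(s) = K_p·G(s)/(1 + K_p·G(s)) = 101.8/(s + 12 + 101.8) = 101.8/(s + 113.8).
The closed-loop pole is at s = −113.8.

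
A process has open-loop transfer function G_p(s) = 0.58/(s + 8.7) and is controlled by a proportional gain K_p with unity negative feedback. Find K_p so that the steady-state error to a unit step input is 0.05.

K_p = 285

For a type-0 loop with proportional control, e_ss = 1/(1 + K_p·G_p(0)).
G_p(0) = 0.06667. Require 1/(1 + K_p·0.06667) = 0.05, so 1 + 0.06667·K_p = 20.
K_p = (20 − 1)/0.06667 = 285.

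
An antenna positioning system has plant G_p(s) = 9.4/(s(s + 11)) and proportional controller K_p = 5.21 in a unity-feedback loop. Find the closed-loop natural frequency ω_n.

ω_n = 7 rad/s

With unity feedback the closed-loop characteristic equation is s² + 11s + 5.21·9.4 = s² + 11s + 48.97 = 0.
So ω_n² = 48.97 ⇒ ω_n = 6.998 rad/s, and ζ = 11/(2ω_n) = 0.786.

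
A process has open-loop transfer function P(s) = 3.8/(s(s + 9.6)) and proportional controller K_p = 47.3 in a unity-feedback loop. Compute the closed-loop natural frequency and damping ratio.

ω_n = 13.4 rad/s, ζ = 0.358

The closed-loop denominator is s(s+9.6) + 47.3·3.8 = s² + 9.6s + 179.7.
Matching s² + 2ζω_n s + ω_n²: ω_n = √179.7 = 13.41 rad/s and 2ζω_n = 9.6, so ζ = 9.6/(2·13.41) = 0.358.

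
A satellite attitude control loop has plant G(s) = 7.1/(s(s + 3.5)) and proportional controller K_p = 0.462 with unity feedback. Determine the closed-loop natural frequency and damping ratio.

ω_n = 1.81 rad/s, ζ = 0.966

With unity feedback the closed-loop characteristic equation is s² + 3.5s + 0.462·7.1 = s² + 3.5s + 3.28 = 0.
Matching s² + 2ζω_n s + ω_n²: ω_n = √3.28 = 1.811 rad/s and 2ζω_n = 3.5, so ζ = 3.5/(2·1.811) = 0.966.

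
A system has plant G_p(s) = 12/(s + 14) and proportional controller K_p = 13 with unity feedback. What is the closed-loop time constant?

τ = 0.00588 s

Closed-loop transfer function: T(s) = K_p·G_p(s)/(1 + K_p·G_p(s)) = 156/(s + 14 + 156) = 156/(s + 170).
Time constant τ = 1/170 = 0.00588 s.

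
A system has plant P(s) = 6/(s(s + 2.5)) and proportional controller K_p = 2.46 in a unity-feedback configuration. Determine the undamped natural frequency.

1 + K_p·P(s) = 0 gives s² + 2.5s + 14.76 = 0.
Matching s² + 2ζω_n s + ω_n²: ω_n = √14.76 = 3.842 rad/s and 2ζω_n = 2.5, so ζ = 2.5/(2·3.842) = 0.325.

ω_n = 3.84 rad/s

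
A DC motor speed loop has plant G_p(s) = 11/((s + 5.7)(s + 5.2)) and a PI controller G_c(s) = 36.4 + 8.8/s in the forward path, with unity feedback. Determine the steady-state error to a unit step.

The open loop G_c(s)G_p(s) has a pole at the origin (type 1), so the static position error constant is infinite and e_ss = 1/(1+∞) = 0.

0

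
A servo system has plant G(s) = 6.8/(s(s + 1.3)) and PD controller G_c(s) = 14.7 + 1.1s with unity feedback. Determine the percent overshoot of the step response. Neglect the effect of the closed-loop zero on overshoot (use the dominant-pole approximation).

Forward path: (14.7 + 1.1s)·6.8/(s(s+1.3)). The closed-loop characteristic equation is s² + (1.3 + 6.8·1.1)s + 6.8·14.7 = 0.
That is s² + 8.78s + 99.96 = 0, so ω_n = 9.998 rad/s and ζ = 8.78/(2·9.998) = 0.4391.
%OS = 100·exp(−πζ/√(1−ζ²)) = 21.5%.

21.5%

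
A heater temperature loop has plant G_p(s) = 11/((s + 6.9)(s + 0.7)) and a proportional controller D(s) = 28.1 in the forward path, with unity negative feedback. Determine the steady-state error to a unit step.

0.0154

The loop is type 0. Static position error constant K_pos = D(0)·G_p(0) = 28.1·2.277 = 64.
Steady-state error to a unit step: e_ss = 1/(1+K_pos) = 1/65 = 0.0154.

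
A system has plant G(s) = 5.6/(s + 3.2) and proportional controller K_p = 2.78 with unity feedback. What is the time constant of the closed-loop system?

Closed-loop transfer function: T(s) = K_p·G(s)/(1 + K_p·G(s)) = 15.57/(s + 3.2 + 15.57) = 15.57/(s + 18.77).
Time constant τ = 1/18.77 = 0.0533 s.

τ = 0.0533 s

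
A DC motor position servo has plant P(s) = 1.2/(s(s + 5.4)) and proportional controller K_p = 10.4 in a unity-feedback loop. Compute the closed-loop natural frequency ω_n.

With unity feedback the closed-loop characteristic equation is s² + 5.4s + 10.4·1.2 = s² + 5.4s + 12.48 = 0.
Matching s² + 2ζω_n s + ω_n²: ω_n = √12.48 = 3.533 rad/s and 2ζω_n = 5.4, so ζ = 5.4/(2·3.533) = 0.764.

ω_n = 3.53 rad/s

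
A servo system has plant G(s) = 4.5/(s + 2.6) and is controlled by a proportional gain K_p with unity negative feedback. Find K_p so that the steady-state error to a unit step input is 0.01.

K_p = 57.2

For a type-0 loop with proportional control, e_ss = 1/(1 + K_p·G(0)).
G(0) = 1.731. Require 1/(1 + K_p·1.731) = 0.01, so 1 + 1.731·K_p = 100.
K_p = (100 − 1)/1.731 = 57.2.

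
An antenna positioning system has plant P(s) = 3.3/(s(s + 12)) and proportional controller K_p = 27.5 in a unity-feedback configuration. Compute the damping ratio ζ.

ζ = 0.63

1 + K_p·P(s) = 0 gives s² + 12s + 90.75 = 0.
Matching s² + 2ζω_n s + ω_n²: ω_n = √90.75 = 9.526 rad/s and 2ζω_n = 12, so ζ = 12/(2·9.526) = 0.63.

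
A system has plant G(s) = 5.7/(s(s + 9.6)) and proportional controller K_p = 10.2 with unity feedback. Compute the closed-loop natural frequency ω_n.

With unity feedback the closed-loop characteristic equation is s² + 9.6s + 10.2·5.7 = s² + 9.6s + 58.14 = 0.
So ω_n² = 58.14 ⇒ ω_n = 7.625 rad/s, and ζ = 9.6/(2ω_n) = 0.63.

ω_n = 7.62 rad/s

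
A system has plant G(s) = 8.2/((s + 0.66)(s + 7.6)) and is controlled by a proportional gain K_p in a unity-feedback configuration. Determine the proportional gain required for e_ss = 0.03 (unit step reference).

K_p = 19.8

The loop is type 0, so e_ss(step) = 1/(1 + K_pos) with K_pos = K_p·G(0).
G(0) = 1.635. Require 1/(1 + K_p·1.635) = 0.03, so 1 + 1.635·K_p = 33.33.
K_p = (33.33 − 1)/1.635 = 19.8.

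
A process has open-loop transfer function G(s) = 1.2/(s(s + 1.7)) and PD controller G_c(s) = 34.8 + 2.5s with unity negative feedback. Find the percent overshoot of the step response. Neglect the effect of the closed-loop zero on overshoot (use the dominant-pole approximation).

Forward path: (34.8 + 2.5s)·1.2/(s(s+1.7)). The closed-loop characteristic equation is s² + (1.7 + 1.2·2.5)s + 1.2·34.8 = 0.
That is s² + 4.7s + 41.76 = 0, so ω_n = 6.462 rad/s and ζ = 4.7/(2·6.462) = 0.3637.
%OS = 100·exp(−πζ/√(1−ζ²)) = 29.3%.

29.3%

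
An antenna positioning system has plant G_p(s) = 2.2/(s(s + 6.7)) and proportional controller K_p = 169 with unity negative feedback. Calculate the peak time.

T_p = 0.165 s

The closed-loop denominator s² + 6.7s + 371.8 gives ω_n = √371.8 = 19.28 and ζ = 6.7/(2ω_n) = 0.1737.
Damped frequency ω_d = ω_n√(1−ζ²) = 18.99 rad/s, so peak time T_p = π/ω_d = 0.165 s.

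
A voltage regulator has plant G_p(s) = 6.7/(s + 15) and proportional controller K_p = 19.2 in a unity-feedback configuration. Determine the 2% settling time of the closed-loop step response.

T_s ≈ 0.0278 s

Closed-loop transfer function: T(s) = K_p·G_p(s)/(1 + K_p·G_p(s)) = 128.6/(s + 15 + 128.6) = 128.6/(s + 143.6).
Time constant τ = 1/143.6 = 0.006962 s, so the 2% settling time is about 4τ = 0.0278 s.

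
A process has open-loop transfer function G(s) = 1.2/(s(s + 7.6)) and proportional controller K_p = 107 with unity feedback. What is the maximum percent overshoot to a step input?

Closed-loop characteristic equation: s² + 7.6s + 128.4 = 0, so ω_n = 11.33 rad/s and ζ = 7.6/(2·11.33) = 0.3354.
%OS = 100·exp(−πζ/√(1−ζ²)) = 100·exp(−π·0.3354/√0.8875) = 32.7%.

32.7%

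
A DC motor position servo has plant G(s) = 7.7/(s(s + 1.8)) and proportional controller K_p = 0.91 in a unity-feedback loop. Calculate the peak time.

The closed-loop denominator s² + 1.8s + 7.007 gives ω_n = √7.007 = 2.647 and ζ = 1.8/(2ω_n) = 0.34.
Damped frequency ω_d = ω_n√(1−ζ²) = 2.489 rad/s, so peak time T_p = π/ω_d = 1.26 s.

T_p = 1.26 s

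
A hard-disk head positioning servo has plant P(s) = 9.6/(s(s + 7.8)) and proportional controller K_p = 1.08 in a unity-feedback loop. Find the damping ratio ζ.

ζ = 1.21

1 + K_p·P(s) = 0 gives s² + 7.8s + 10.37 = 0.
So ω_n² = 10.37 ⇒ ω_n = 3.22 rad/s, and ζ = 7.8/(2ω_n) = 1.21.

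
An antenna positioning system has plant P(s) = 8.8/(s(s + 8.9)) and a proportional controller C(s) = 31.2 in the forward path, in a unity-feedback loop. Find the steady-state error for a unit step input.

0

The open loop C(s)P(s) has a pole at the origin (type 1), so the static position error constant is infinite and e_ss = 1/(1+∞) = 0.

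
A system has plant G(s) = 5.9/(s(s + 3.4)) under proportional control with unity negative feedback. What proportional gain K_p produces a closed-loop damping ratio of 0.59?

K_p = 1.41

Closed-loop characteristic equation: s² + 3.4s + K_p·5.9 = 0.
So ω_n = √(5.9K_p) and 2ζω_n = 3.4, giving ζ = 3.4/(2√(5.9K_p)).
Setting ζ = 0.59: √(5.9K_p) = 3.4/(2·0.59) = 2.881, so K_p = 8.302/5.9 = 1.41.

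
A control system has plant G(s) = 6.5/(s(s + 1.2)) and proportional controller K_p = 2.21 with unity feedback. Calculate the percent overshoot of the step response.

From 1 + K_pG(s) = 0: s² + 1.2s + 14.37 = 0 ⇒ ω_n = 3.79, ζ = 0.1583.
%OS = 100·exp(−πζ/√(1−ζ²)) = 100·exp(−π·0.1583/√0.9749) = 60.4%.

60.4%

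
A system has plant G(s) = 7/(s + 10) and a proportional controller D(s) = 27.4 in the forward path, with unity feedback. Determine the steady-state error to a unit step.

0.0496

The loop is type 0. Static position error constant K_pos = D(0)·G(0) = 27.4·0.7 = 19.18.
Steady-state error to a unit step: e_ss = 1/(1+K_pos) = 1/20.18 = 0.0496.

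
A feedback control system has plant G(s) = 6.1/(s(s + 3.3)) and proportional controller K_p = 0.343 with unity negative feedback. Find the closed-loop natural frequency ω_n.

With unity feedback the closed-loop characteristic equation is s² + 3.3s + 0.343·6.1 = s² + 3.3s + 2.092 = 0.
So ω_n² = 2.092 ⇒ ω_n = 1.446 rad/s, and ζ = 3.3/(2ω_n) = 1.14.

ω_n = 1.45 rad/s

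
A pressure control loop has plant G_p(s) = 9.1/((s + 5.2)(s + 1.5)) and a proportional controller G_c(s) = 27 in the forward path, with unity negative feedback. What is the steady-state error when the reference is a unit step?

0.0308

The loop is type 0. Static position error constant K_pos = G_c(0)·G_p(0) = 27·1.167 = 31.5.
Steady-state error to a unit step: e_ss = 1/(1+K_pos) = 1/32.5 = 0.0308.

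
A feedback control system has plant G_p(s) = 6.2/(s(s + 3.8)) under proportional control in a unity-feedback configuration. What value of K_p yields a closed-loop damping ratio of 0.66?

K_p = 1.34

Closed-loop characteristic equation: s² + 3.8s + K_p·6.2 = 0.
So ω_n = √(6.2K_p) and 2ζω_n = 3.8, giving ζ = 3.8/(2√(6.2K_p)).
Setting ζ = 0.66: √(6.2K_p) = 3.8/(2·0.66) = 2.879, so K_p = 8.287/6.2 = 1.34.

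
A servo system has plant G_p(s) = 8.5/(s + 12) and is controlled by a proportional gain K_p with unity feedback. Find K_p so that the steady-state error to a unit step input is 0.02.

For a type-0 loop with proportional control, e_ss = 1/(1 + K_p·G_p(0)).
G_p(0) = 0.7083. Require 1/(1 + K_p·0.7083) = 0.02, so 1 + 0.7083·K_p = 50.
K_p = (50 − 1)/0.7083 = 69.2.

K_p = 69.2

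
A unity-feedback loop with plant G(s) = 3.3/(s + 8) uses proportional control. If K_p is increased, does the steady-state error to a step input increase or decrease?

The position error constant K_pos = K_p·G(0) grows with K_p, and e_ss = 1/(1+K_pos) falls.

decrease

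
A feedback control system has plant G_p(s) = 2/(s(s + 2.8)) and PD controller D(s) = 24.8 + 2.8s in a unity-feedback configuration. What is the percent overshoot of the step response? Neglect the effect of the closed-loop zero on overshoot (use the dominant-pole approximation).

9.69%

Forward path: (24.8 + 2.8s)·2/(s(s+2.8)). The closed-loop characteristic equation is s² + (2.8 + 2·2.8)s + 2·24.8 = 0.
That is s² + 8.4s + 49.6 = 0, so ω_n = 7.043 rad/s and ζ = 8.4/(2·7.043) = 0.5964.
%OS = 100·exp(−πζ/√(1−ζ²)) = 9.69%.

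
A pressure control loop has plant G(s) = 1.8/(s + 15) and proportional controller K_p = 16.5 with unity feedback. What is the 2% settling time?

Closed-loop transfer function: T(s) = K_p·G(s)/(1 + K_p·G(s)) = 29.7/(s + 15 + 29.7) = 29.7/(s + 44.7).
Time constant τ = 1/44.7 = 0.02237 s, so the 2% settling time is about 4τ = 0.0895 s.

T_s ≈ 0.0895 s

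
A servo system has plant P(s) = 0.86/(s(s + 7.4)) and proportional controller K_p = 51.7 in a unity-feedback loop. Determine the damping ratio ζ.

1 + K_p·P(s) = 0 gives s² + 7.4s + 44.46 = 0.
Matching s² + 2ζω_n s + ω_n²: ω_n = √44.46 = 6.668 rad/s and 2ζω_n = 7.4, so ζ = 7.4/(2·6.668) = 0.555.

ζ = 0.555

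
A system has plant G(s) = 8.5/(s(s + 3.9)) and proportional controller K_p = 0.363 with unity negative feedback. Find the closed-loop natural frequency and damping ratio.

ω_n = 1.76 rad/s, ζ = 1.11

The closed-loop denominator is s(s+3.9) + 0.363·8.5 = s² + 3.9s + 3.085.
Matching s² + 2ζω_n s + ω_n²: ω_n = √3.085 = 1.757 rad/s and 2ζω_n = 3.9, so ζ = 3.9/(2·1.757) = 1.11.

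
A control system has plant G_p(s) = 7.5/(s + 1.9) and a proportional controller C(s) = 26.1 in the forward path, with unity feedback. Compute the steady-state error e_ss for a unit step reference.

0.00961

The loop is type 0. Static position error constant K_pos = C(0)·G_p(0) = 26.1·3.947 = 103.
Steady-state error to a unit step: e_ss = 1/(1+K_pos) = 1/104 = 0.00961.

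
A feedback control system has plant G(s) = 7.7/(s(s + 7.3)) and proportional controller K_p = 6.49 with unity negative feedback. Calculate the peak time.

T_p = 0.519 s

The closed-loop denominator s² + 7.3s + 49.97 gives ω_n = √49.97 = 7.069 and ζ = 7.3/(2ω_n) = 0.5163.
Damped frequency ω_d = ω_n√(1−ζ²) = 6.054 rad/s, so peak time T_p = π/ω_d = 0.519 s.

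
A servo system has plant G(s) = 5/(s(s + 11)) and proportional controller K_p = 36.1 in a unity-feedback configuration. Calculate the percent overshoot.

From 1 + K_pG(s) = 0: s² + 11s + 180.5 = 0 ⇒ ω_n = 13.44, ζ = 0.4094.
%OS = 100·exp(−πζ/√(1−ζ²)) = 100·exp(−π·0.4094/√0.8324) = 24.4%.

24.4%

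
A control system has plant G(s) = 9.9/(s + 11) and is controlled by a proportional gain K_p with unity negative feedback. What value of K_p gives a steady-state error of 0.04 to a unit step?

Steady-state error for a unit step on this type-0 loop is 1/(1 + K_p·G(0)).
G(0) = 0.9. Require 1/(1 + K_p·0.9) = 0.04, so 1 + 0.9·K_p = 25.
K_p = (25 − 1)/0.9 = 26.7.

K_p = 26.7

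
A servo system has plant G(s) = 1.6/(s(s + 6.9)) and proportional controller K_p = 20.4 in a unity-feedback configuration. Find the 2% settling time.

The closed-loop denominator s² + 6.9s + 32.64 gives ω_n = √32.64 = 5.713 and ζ = 6.9/(2ω_n) = 0.6039.
2% settling time T_s ≈ 4/(ζω_n) = 4/3.45 = 1.16 s.

T_s ≈ 1.16 s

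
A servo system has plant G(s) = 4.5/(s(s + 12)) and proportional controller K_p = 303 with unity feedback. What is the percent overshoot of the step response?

The closed-loop denominator s² + 12s + 1364 gives ω_n = √1364 = 36.93 and ζ = 12/(2ω_n) = 0.1625.
%OS = 100·exp(−πζ/√(1−ζ²)) = 100·exp(−π·0.1625/√0.9736) = 59.6%.

59.6%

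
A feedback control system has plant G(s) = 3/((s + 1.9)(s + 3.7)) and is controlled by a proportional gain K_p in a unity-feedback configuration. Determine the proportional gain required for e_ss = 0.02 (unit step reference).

For a type-0 loop with proportional control, e_ss = 1/(1 + K_p·G(0)).
G(0) = 0.4267. Require 1/(1 + K_p·0.4267) = 0.02, so 1 + 0.4267·K_p = 50.
K_p = (50 − 1)/0.4267 = 115.

K_p = 115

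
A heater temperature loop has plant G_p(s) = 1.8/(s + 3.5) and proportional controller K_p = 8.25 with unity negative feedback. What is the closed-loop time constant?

τ = 0.0545 s

Closed-loop transfer function: T(s) = K_p·G_p(s)/(1 + K_p·G_p(s)) = 14.85/(s + 3.5 + 14.85) = 14.85/(s + 18.35).
Time constant τ = 1/18.35 = 0.0545 s.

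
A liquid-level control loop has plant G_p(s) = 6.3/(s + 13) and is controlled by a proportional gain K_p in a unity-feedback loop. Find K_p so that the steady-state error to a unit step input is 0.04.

For a type-0 loop with proportional control, e_ss = 1/(1 + K_p·G_p(0)).
G_p(0) = 0.4846. Require 1/(1 + K_p·0.4846) = 0.04, so 1 + 0.4846·K_p = 25.
K_p = (25 − 1)/0.4846 = 49.5.

K_p = 49.5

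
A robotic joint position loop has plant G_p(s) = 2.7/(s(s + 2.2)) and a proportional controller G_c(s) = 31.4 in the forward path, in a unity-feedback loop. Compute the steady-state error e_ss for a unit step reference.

0

The open loop G_c(s)G_p(s) has a pole at the origin (type 1), so the static position error constant is infinite and e_ss = 1/(1+∞) = 0.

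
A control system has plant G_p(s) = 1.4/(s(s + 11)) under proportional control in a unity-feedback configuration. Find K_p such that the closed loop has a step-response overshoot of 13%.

From %OS = 100·exp(−πζ/√(1−ζ²)) = 13%, ζ = −ln(0.13)/√(π²+ln²(0.13)) = 0.5446.
Characteristic equation s² + 11s + 1.4K_p = 0 gives ζ = 11/(2√(1.4K_p)).
Setting ζ = 0.5446: √(1.4K_p) = 11/(2·0.5446) = 10.1, so K_p = 102/1.4 = 72.8.

K_p = 72.8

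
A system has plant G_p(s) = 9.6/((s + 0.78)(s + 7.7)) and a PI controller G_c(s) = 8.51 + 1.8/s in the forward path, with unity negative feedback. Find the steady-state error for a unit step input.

0

The open loop G_c(s)G_p(s) has a pole at the origin (type 1), so the static position error constant is infinite and e_ss = 1/(1+∞) = 0.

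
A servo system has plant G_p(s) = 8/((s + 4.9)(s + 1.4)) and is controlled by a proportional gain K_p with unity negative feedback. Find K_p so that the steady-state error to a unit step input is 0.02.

Steady-state error for a unit step on this type-0 loop is 1/(1 + K_p·G_p(0)).
G_p(0) = 1.166. Require 1/(1 + K_p·1.166) = 0.02, so 1 + 1.166·K_p = 50.
K_p = (50 − 1)/1.166 = 42.

K_p = 42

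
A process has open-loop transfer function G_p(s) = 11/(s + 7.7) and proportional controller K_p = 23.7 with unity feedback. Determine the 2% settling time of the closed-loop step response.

Closed-loop transfer function: T(s) = K_p·G_p(s)/(1 + K_p·G_p(s)) = 260.7/(s + 7.7 + 260.7) = 260.7/(s + 268.4).
Time constant τ = 1/268.4 = 0.003726 s, so the 2% settling time is about 4τ = 0.0149 s.

T_s ≈ 0.0149 s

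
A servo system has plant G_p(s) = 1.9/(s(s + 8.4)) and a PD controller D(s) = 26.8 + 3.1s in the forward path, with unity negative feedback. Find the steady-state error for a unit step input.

0

The open loop D(s)G_p(s) has a pole at the origin (type 1), so the static position error constant is infinite and e_ss = 1/(1+∞) = 0.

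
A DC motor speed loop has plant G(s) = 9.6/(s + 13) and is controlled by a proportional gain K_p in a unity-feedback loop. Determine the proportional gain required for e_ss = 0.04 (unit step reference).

The loop is type 0, so e_ss(step) = 1/(1 + K_pos) with K_pos = K_p·G(0).
G(0) = 0.7385. Require 1/(1 + K_p·0.7385) = 0.04, so 1 + 0.7385·K_p = 25.
K_p = (25 − 1)/0.7385 = 32.5.

K_p = 32.5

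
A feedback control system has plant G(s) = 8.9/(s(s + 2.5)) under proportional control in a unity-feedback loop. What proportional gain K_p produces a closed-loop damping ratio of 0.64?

K_p = 0.429

Closed-loop characteristic equation: s² + 2.5s + K_p·8.9 = 0.
So ω_n = √(8.9K_p) and 2ζω_n = 2.5, giving ζ = 2.5/(2√(8.9K_p)).
Setting ζ = 0.64: √(8.9K_p) = 2.5/(2·0.64) = 1.953, so K_p = 3.815/8.9 = 0.429.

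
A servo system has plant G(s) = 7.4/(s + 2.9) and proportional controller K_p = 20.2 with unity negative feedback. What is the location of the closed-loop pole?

Closed-loop transfer function: T(s) = K_p·G(s)/(1 + K_p·G(s)) = 149.5/(s + 2.9 + 149.5) = 149.5/(s + 152.4).
The closed-loop pole is at s = −152.4.

s = -152.4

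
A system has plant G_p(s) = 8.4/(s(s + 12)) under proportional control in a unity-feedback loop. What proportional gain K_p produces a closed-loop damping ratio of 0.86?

K_p = 5.79

Closed-loop characteristic equation: s² + 12s + K_p·8.4 = 0.
So ω_n = √(8.4K_p) and 2ζω_n = 12, giving ζ = 12/(2√(8.4K_p)).
Setting ζ = 0.86: √(8.4K_p) = 12/(2·0.86) = 6.977, so K_p = 48.67/8.4 = 5.79.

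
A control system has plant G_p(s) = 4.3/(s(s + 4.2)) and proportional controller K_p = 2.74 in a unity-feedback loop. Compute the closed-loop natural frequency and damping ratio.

ω_n = 3.43 rad/s, ζ = 0.612

With unity feedback the closed-loop characteristic equation is s² + 4.2s + 2.74·4.3 = s² + 4.2s + 11.78 = 0.
So ω_n² = 11.78 ⇒ ω_n = 3.432 rad/s, and ζ = 4.2/(2ω_n) = 0.612.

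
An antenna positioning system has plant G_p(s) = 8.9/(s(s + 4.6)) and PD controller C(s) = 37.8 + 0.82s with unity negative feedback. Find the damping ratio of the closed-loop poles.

Forward path: (37.8 + 0.82s)·8.9/(s(s+4.6)). The closed-loop characteristic equation is s² + (4.6 + 8.9·0.82)s + 8.9·37.8 = 0.
That is s² + 11.9s + 336.4 = 0, so ω_n = 18.34 rad/s and ζ = 11.9/(2·18.34) = 0.3243.

ζ = 0.324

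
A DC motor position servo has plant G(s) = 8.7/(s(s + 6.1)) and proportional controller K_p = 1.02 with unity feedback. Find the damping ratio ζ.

ζ = 1.02

The closed-loop denominator is s(s+6.1) + 1.02·8.7 = s² + 6.1s + 8.874.
So ω_n² = 8.874 ⇒ ω_n = 2.979 rad/s, and ζ = 6.1/(2ω_n) = 1.02.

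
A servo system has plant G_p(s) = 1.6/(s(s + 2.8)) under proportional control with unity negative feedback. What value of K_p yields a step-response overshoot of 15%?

From %OS = 100·exp(−πζ/√(1−ζ²)) = 15%, ζ = −ln(0.15)/√(π²+ln²(0.15)) = 0.5169.
Characteristic equation s² + 2.8s + 1.6K_p = 0 gives ζ = 2.8/(2√(1.6K_p)).
Setting ζ = 0.5169: √(1.6K_p) = 2.8/(2·0.5169) = 2.708, so K_p = 7.335/1.6 = 4.58.

K_p = 4.58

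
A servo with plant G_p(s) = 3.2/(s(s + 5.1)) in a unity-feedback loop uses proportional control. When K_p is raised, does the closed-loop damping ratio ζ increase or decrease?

decrease

ζ = 5.1/(2√(3.2K_p)); increasing K_p raises the denominator, so ζ falls.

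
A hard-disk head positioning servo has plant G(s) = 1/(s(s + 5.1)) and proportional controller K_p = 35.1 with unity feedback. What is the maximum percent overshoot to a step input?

From 1 + K_pG(s) = 0: s² + 5.1s + 35.1 = 0 ⇒ ω_n = 5.925, ζ = 0.4304.
%OS = 100·exp(−πζ/√(1−ζ²)) = 100·exp(−π·0.4304/√0.8147) = 22.4%.

22.4%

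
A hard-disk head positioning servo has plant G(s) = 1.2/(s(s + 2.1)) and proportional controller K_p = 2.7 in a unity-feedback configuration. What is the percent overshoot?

The closed-loop denominator s² + 2.1s + 3.24 gives ω_n = √3.24 = 1.8 and ζ = 2.1/(2ω_n) = 0.5833.
%OS = 100·exp(−πζ/√(1−ζ²)) = 100·exp(−π·0.5833/√0.6597) = 10.5%.

10.5%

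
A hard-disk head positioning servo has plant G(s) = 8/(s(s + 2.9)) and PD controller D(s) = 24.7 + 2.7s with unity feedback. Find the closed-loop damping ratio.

Forward path: (24.7 + 2.7s)·8/(s(s+2.9)). The closed-loop characteristic equation is s² + (2.9 + 8·2.7)s + 8·24.7 = 0.
That is s² + 24.5s + 197.6 = 0, so ω_n = 14.06 rad/s and ζ = 24.5/(2·14.06) = 0.8715.

ζ = 0.871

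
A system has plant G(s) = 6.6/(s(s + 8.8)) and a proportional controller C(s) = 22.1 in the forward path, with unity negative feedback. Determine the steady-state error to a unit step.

The open loop C(s)G(s) has a pole at the origin (type 1), so the static position error constant is infinite and e_ss = 1/(1+∞) = 0.

0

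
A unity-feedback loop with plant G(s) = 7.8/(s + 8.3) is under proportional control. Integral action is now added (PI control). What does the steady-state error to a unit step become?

0

The integrator makes K_pos = lim_{s→0} C(s)G(s) infinite, so e_ss = 1/(1+K_pos) = 0.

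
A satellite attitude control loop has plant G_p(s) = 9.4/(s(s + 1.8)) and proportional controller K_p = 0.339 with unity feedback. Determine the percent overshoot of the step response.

16%

The closed-loop denominator s² + 1.8s + 3.187 gives ω_n = √3.187 = 1.785 and ζ = 1.8/(2ω_n) = 0.5042.
%OS = 100·exp(−πζ/√(1−ζ²)) = 100·exp(−π·0.5042/√0.7458) = 16%.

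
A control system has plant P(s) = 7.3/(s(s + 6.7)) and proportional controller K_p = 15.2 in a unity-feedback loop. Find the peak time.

T_p = 0.315 s

Closed-loop characteristic equation: s² + 6.7s + 111 = 0, so ω_n = 10.53 rad/s and ζ = 6.7/(2·10.53) = 0.318.
Damped frequency ω_d = ω_n√(1−ζ²) = 9.987 rad/s, so peak time T_p = π/ω_d = 0.315 s.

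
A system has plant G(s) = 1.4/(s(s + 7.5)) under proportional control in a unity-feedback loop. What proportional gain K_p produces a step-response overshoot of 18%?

K_p = 43.8

From %OS = 100·exp(−πζ/√(1−ζ²)) = 18%, ζ = −ln(0.18)/√(π²+ln²(0.18)) = 0.4791.
Characteristic equation s² + 7.5s + 1.4K_p = 0 gives ζ = 7.5/(2√(1.4K_p)).
Setting ζ = 0.4791: √(1.4K_p) = 7.5/(2·0.4791) = 7.827, so K_p = 61.26/1.4 = 43.8.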